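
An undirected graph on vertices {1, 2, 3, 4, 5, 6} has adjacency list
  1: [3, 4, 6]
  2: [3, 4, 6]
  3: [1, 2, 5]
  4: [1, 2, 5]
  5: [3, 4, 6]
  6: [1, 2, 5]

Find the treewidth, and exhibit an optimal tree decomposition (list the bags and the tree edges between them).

The largest bag has 4 vertices, giving width 3; this decomposition certifies tw(G) ≤ 3. For the lower bound: the 4 vertex sets {2,3}, {1,4}, {5}, {6} are disjoint, each induces a connected subgraph, and every pair is joined by at least one edge of G. Contracting each set to a single vertex therefore yields K_{4} as a minor, and since treewidth is minor-monotone, tw(G) ≥ tw(K_{4}) = 3. Combining the bounds, tw(G) = 3.

Treewidth 3.
One optimal decomposition is:
Bags: B1 = {1, 2, 3, 5}  B2 = {1, 2, 4, 5}  B3 = {1, 2, 5, 6}
Tree: B1–B2, B2–B3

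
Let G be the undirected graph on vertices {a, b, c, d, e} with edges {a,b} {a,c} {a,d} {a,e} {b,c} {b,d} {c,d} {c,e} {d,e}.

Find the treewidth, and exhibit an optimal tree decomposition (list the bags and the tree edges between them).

Treewidth 3.
One such decomposition:
Bags: B1 = {a, c, d, e}  B2 = {a, b, c, d}
Tree: B1–B2

The largest bag has 4 vertices, giving width 3; this decomposition certifies tw(G) ≤ 3. On the other hand G contains the 4-clique {a, c, d, e}. A clique must lie in a single bag of any decomposition, so no decomposition can have width below 3. Hence tw(G) = 3 exactly.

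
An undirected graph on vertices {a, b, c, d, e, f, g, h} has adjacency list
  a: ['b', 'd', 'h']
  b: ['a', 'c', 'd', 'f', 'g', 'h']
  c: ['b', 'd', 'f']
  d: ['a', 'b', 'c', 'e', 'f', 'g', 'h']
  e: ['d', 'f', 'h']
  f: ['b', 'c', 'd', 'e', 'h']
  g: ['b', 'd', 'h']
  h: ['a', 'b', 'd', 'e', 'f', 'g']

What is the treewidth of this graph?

3

A width-3 tree decomposition is:
Bags: B1 = {b, c, d, f}  B2 = {b, d, f, h}  B3 = {a, b, d, h}  B4 = {b, d, g, h}  B5 = {d, e, f, h}
Tree: B1–B2, B2–B3, B3–B4, B2–B5
The largest bag has 4 vertices, giving width 3; this decomposition certifies tw(G) ≤ 3. For the lower bound, the 4 vertices {d, e, f, h} are pairwise adjacent, and any tree decomposition puts a clique entirely inside one bag — forcing width ≥ 3. Therefore the treewidth is 3.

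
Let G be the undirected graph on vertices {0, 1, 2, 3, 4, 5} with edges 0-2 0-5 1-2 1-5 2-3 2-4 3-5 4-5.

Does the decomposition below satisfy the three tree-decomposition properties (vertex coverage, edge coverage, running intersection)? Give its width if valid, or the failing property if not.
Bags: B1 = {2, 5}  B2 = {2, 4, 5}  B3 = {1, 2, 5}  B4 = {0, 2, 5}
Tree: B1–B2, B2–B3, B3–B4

No — vertex 3 appears in no bag.

A tree decomposition must satisfy three properties: every vertex lies in some bag; for every edge, both endpoints lie together in some bag; and for every vertex, the bags containing it form a connected subtree. Here vertex 3 appears in no bag, so the decomposition is invalid.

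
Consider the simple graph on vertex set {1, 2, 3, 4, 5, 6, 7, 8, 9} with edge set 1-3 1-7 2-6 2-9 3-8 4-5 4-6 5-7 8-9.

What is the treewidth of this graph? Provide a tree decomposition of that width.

The largest bag has 3 vertices, giving width 2; this decomposition certifies tw(G) ≤ 2. The edges 7–5–4–6–2–9–8–3–1–7 form a cycle, so G is not a tree and its treewidth is at least 2. Hence tw(G) = 2 exactly.

Treewidth 2.
Bags: B1 = {4, 5, 7}  B2 = {4, 6, 7}  B3 = {2, 6, 7}  B4 = {2, 7, 9}  B5 = {7, 8, 9}  B6 = {3, 7, 8}  B7 = {1, 3, 7}
Tree: B1–B2, B2–B3, B3–B4, B4–B5, B5–B6, B6–B7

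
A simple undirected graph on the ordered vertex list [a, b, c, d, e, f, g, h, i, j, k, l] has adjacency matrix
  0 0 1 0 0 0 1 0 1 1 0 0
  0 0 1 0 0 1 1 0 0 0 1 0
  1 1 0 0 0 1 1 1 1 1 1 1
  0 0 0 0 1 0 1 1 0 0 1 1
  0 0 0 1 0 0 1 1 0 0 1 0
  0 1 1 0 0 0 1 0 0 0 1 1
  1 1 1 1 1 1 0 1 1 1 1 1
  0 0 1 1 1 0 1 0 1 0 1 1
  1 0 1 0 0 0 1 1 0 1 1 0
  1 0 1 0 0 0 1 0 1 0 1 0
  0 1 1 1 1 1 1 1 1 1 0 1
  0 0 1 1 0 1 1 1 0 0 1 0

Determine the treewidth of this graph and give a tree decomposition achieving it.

Treewidth 4.
One optimal decomposition is:
Bags: B1 = {c, g, h, k, l}  B2 = {c, g, h, i, k}  B3 = {c, g, i, j, k}  B4 = {d, g, h, k, l}  B5 = {c, f, g, k, l}  B6 = {b, c, f, g, k}  B7 = {a, c, g, i, j}  B8 = {d, e, g, h, k}
Tree: B1–B2, B2–B3, B1–B4, B1–B5, B5–B6, B3–B7, B4–B8

The largest bag has 5 vertices, giving width 4; this decomposition certifies tw(G) ≤ 4. Conversely, {a, c, g, i, j} is a clique of size 5, and the vertices of any clique must share a bag in every tree decomposition; so some bag has ≥ 5 vertices and tw(G) ≥ 4. The upper and lower bounds meet at 4, so that is the treewidth.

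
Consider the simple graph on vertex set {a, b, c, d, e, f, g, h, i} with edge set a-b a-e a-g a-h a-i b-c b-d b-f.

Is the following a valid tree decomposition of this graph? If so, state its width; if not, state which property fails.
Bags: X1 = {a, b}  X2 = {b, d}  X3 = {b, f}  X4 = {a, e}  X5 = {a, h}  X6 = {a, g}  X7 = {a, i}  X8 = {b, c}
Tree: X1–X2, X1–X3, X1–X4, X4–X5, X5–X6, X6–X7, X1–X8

Checking the three conditions: (i) the bags cover all of {a, b, c, d, e, f, g, h, i}; (ii) for each edge, some bag contains both endpoints; (iii) the bags containing any fixed vertex form a subtree. All hold, so the decomposition is valid with width 2 − 1 = 1.

Yes; width 1.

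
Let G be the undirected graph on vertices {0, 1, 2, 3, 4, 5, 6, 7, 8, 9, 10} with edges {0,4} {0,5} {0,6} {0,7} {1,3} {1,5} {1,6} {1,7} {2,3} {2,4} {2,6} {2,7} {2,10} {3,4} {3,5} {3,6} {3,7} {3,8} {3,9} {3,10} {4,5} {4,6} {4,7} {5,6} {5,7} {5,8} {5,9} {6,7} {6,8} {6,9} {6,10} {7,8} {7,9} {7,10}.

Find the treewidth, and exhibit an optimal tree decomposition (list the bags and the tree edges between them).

The largest bag has 5 vertices, giving width 4; this decomposition certifies tw(G) ≤ 4. Conversely, {0, 4, 5, 6, 7} is a clique of size 5, and the vertices of any clique must share a bag in every tree decomposition; so some bag has ≥ 5 vertices and tw(G) ≥ 4. Combining the bounds, tw(G) = 4.

Treewidth 4.
One such decomposition:
Bags: B1 = {3, 4, 5, 6, 7}  B2 = {0, 4, 5, 6, 7}  B3 = {3, 5, 6, 7, 8}  B4 = {3, 5, 6, 7, 9}  B5 = {2, 3, 4, 6, 7}  B6 = {2, 3, 6, 7, 10}  B7 = {1, 3, 5, 6, 7}
Tree: B1–B2, B1–B3, B1–B4, B1–B5, B5–B6, B4–B7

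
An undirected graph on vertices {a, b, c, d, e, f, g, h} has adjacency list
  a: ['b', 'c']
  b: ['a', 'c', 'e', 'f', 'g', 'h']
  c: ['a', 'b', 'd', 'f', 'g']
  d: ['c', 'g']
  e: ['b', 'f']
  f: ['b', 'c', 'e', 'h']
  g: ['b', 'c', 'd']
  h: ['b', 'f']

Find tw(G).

2

A width-2 tree decomposition is:
Bags: B1 = {b, c, f}  B2 = {b, c, g}  B3 = {a, b, c}  B4 = {c, d, g}  B5 = {b, e, f}  B6 = {b, f, h}
Tree: B1–B2, B1–B3, B2–B4, B1–B5, B5–B6
Each bag holds 3 vertices, so the decomposition has width 2, which upper-bounds the treewidth. Conversely, {c, d, g} is a clique of size 3, and the vertices of any clique must share a bag in every tree decomposition; so some bag has ≥ 3 vertices and tw(G) ≥ 2. Therefore the treewidth is 2.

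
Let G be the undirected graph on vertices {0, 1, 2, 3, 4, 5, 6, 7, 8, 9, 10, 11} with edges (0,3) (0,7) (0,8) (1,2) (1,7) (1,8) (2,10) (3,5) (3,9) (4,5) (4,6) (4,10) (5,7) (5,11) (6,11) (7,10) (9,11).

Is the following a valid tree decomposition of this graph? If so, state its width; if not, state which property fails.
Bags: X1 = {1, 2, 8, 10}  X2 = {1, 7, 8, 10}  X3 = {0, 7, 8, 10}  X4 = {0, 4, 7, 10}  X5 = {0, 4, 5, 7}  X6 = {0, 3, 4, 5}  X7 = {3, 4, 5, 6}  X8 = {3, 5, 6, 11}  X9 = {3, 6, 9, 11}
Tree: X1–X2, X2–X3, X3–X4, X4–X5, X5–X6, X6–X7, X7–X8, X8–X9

Every vertex of G appears in some bag (union = {0, 1, 2, 3, 4, 5, 6, 7, 8, 9, 10, 11}); every edge is covered by a bag; and for each vertex v the set of bags containing v is connected in the bag tree. The decomposition is therefore valid. The largest bag has 4 vertices, so the width is 3.

Yes; width 3.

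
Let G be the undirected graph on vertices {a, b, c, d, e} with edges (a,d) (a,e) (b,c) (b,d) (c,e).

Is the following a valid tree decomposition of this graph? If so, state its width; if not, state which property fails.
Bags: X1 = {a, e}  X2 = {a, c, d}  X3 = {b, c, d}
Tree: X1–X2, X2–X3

A tree decomposition must satisfy three properties: every vertex lies in some bag; for every edge, both endpoints lie together in some bag; and for every vertex, the bags containing it form a connected subtree. Here edge (c,e) lies in no bag, so the decomposition is invalid.

No — edge (c,e) lies in no bag.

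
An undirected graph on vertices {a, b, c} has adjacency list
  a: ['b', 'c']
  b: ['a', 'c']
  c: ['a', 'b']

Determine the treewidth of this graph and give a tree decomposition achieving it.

Treewidth 2.
One optimal decomposition is:
Bags: B1 = {a, b, c}
Tree: (single bag)

With just one bag of size 3, the width is 3 − 1 = 2, so tw(G) ≤ 2. On the other hand G contains the 3-clique {a, b, c}. A clique must lie in a single bag of any decomposition, so no decomposition can have width below 2. Combining the bounds, tw(G) = 2.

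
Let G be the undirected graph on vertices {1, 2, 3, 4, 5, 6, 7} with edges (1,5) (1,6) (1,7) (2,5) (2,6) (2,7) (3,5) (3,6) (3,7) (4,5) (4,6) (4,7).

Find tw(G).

A width-3 tree decomposition is:
Bags: B1 = {2, 5, 6, 7}  B2 = {1, 5, 6, 7}  B3 = {4, 5, 6, 7}  B4 = {3, 5, 6, 7}
Tree: B1–B2, B2–B3, B3–B4
Each bag holds 4 vertices, so the decomposition has width 3, which upper-bounds the treewidth. For the lower bound: the 4 vertex sets {2,6}, {1,5}, {7}, {4} are disjoint, each induces a connected subgraph, and every pair is joined by at least one edge of G. Contracting each set to a single vertex therefore yields K_{4} as a minor, and since treewidth is minor-monotone, tw(G) ≥ tw(K_{4}) = 3. The upper and lower bounds meet at 3, so that is the treewidth.

3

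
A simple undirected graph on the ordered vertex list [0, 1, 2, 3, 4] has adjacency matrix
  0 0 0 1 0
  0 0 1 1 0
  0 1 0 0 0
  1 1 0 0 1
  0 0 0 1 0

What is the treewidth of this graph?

1

A width-1 tree decomposition is:
Bags: B1 = {0, 3}  B2 = {1, 3}  B3 = {3, 4}  B4 = {1, 2}
Tree: B1–B2, B2–B3, B2–B4
The largest bag has 2 vertices, giving width 1; this decomposition certifies tw(G) ≤ 1. G has an edge, so its treewidth is at least 1. Hence tw(G) = 1 exactly.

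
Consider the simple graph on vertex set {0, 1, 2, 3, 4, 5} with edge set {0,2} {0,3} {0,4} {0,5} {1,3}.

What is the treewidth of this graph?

A width-1 tree decomposition is:
Bags: B1 = {0, 5}  B2 = {0, 2}  B3 = {0, 3}  B4 = {0, 4}  B5 = {1, 3}
Tree: B1–B2, B2–B3, B3–B4, B3–B5
Each bag holds 2 vertices, so the decomposition has width 1, which upper-bounds the treewidth. Since G has at least one edge (e.g. 0–5), it is not an edgeless graph, so tw(G) ≥ 1. The upper and lower bounds meet at 1, so that is the treewidth.

1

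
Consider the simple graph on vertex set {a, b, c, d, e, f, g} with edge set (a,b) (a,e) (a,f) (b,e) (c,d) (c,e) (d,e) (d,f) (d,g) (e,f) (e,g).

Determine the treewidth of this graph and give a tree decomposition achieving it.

The largest bag has 3 vertices, giving width 2; this decomposition certifies tw(G) ≤ 2. For the lower bound, the 3 vertices {d, e, g} are pairwise adjacent, and any tree decomposition puts a clique entirely inside one bag — forcing width ≥ 2. Therefore the treewidth is 2.

Treewidth 2.
Bags: B1 = {d, e, f}  B2 = {d, e, g}  B3 = {a, e, f}  B4 = {c, d, e}  B5 = {a, b, e}
Tree: B1–B2, B1–B3, B1–B4, B3–B5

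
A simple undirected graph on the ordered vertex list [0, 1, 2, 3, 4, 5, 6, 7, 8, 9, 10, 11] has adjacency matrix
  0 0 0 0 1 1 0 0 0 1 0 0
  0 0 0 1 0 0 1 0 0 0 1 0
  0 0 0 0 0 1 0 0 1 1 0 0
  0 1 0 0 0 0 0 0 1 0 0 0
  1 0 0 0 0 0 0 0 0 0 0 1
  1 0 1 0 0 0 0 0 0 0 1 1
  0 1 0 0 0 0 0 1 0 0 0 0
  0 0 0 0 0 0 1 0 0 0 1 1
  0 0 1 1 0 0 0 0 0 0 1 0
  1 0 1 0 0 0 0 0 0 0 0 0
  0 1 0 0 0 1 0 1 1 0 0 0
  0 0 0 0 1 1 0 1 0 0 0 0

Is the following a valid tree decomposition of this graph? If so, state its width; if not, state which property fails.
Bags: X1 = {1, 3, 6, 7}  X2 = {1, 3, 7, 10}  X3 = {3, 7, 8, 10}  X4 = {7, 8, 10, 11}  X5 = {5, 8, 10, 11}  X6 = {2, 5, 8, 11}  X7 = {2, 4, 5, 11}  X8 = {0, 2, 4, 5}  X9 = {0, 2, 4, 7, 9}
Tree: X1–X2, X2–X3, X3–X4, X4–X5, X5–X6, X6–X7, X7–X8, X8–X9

A tree decomposition must satisfy three properties: every vertex lies in some bag; for every edge, both endpoints lie together in some bag; and for every vertex, the bags containing it form a connected subtree. Here bags containing vertex 7 are not connected in the tree, so the decomposition is invalid.

No — bags containing vertex 7 are not connected in the tree.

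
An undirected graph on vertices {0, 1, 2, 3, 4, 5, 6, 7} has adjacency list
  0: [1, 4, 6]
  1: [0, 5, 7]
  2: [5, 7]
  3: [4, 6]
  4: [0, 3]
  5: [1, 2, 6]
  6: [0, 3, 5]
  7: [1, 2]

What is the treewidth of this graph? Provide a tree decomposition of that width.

The largest bag has 3 vertices, giving width 2; this decomposition certifies tw(G) ≤ 2. The edges 4–3–6–0–4 form a cycle, so G is not a tree and its treewidth is at least 2. Combining the bounds, tw(G) = 2.

Treewidth 2.
One such decomposition:
Bags: B1 = {0, 3, 4}  B2 = {0, 3, 6}  B3 = {0, 1, 6}  B4 = {1, 5, 6}  B5 = {1, 5, 7}  B6 = {2, 5, 7}
Tree: B1–B2, B2–B3, B3–B4, B4–B5, B5–B6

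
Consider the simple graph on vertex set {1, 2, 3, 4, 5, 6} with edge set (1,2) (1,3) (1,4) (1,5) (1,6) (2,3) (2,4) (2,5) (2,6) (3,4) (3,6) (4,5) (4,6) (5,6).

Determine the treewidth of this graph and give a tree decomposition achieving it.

Every bag has size at most 5, so the width is 5 − 1 = 4 and tw(G) ≤ 4. For the lower bound, the 5 vertices {1, 2, 3, 4, 6} are pairwise adjacent, and any tree decomposition puts a clique entirely inside one bag — forcing width ≥ 4. The upper and lower bounds meet at 4, so that is the treewidth.

Treewidth 4.
One optimal decomposition is:
Bags: B1 = {1, 2, 3, 4, 6}  B2 = {1, 2, 4, 5, 6}
Tree: B1–B2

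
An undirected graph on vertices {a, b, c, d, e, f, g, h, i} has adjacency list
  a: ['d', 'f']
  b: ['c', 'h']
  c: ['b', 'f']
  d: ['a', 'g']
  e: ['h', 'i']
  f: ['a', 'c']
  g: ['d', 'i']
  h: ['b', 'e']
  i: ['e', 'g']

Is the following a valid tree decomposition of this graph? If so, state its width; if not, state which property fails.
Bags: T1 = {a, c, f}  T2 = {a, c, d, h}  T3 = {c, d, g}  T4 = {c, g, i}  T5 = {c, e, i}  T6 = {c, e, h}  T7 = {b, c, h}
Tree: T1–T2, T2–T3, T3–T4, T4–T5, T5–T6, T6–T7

A tree decomposition must satisfy three properties: every vertex lies in some bag; for every edge, both endpoints lie together in some bag; and for every vertex, the bags containing it form a connected subtree. Here bags containing vertex h are not connected in the tree, so the decomposition is invalid.

No — bags containing vertex h are not connected in the tree.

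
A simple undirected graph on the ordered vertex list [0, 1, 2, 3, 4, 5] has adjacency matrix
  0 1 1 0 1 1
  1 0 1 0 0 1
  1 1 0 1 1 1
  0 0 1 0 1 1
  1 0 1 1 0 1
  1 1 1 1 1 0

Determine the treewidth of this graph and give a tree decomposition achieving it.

Treewidth 3.
One such decomposition:
Bags: B1 = {2, 3, 4, 5}  B2 = {0, 2, 4, 5}  B3 = {0, 1, 2, 5}
Tree: B1–B2, B2–B3

Every bag has size at most 4, so the width is 4 − 1 = 3 and tw(G) ≤ 3. Conversely, {0, 1, 2, 5} is a clique of size 4, and the vertices of any clique must share a bag in every tree decomposition; so some bag has ≥ 4 vertices and tw(G) ≥ 3. The upper and lower bounds meet at 3, so that is the treewidth.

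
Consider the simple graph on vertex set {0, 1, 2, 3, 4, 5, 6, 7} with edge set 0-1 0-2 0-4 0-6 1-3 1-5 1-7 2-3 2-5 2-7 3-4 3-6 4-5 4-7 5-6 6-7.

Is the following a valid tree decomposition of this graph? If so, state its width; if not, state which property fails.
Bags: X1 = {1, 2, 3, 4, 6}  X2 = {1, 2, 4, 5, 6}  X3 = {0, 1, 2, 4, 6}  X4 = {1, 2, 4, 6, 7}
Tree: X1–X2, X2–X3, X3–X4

Yes; width 4.

Checking the three conditions: (i) the bags cover all of {0, 1, 2, 3, 4, 5, 6, 7}; (ii) for each edge, some bag contains both endpoints; (iii) the bags containing any fixed vertex form a subtree. All hold, so the decomposition is valid with width 5 − 1 = 4.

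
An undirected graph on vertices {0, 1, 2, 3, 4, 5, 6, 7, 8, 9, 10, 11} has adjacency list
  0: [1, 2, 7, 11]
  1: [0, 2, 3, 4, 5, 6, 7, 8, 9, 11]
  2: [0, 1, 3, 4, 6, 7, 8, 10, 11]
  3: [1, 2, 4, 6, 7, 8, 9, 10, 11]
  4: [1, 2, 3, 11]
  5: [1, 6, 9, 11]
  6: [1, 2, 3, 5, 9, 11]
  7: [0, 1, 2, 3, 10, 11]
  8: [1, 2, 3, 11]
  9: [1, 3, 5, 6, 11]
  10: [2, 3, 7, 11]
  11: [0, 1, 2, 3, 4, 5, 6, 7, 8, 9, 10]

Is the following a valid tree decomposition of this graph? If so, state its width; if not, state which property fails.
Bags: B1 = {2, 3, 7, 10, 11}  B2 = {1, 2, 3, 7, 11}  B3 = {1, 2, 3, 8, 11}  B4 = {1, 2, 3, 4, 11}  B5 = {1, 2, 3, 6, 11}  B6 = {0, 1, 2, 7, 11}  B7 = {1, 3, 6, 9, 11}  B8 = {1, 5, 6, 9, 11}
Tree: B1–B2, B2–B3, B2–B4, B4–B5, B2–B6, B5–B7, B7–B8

Yes; width 4.

Vertex coverage: the bags together contain {0, 1, 2, 3, 4, 5, 6, 7, 8, 9, 10, 11}, the full vertex set. Edge coverage: each edge of G has both endpoints in at least one bag. Running intersection: for every vertex, the bags containing it form a connected subtree. All three properties hold, so this is a valid tree decomposition of width max|bag| − 1 = 4, and hence tw(G) ≤ 4.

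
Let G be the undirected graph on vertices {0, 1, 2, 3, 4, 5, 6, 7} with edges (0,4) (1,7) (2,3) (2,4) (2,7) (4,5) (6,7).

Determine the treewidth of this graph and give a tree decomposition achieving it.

Each bag holds 2 vertices, so the decomposition has width 1, which upper-bounds the treewidth. G has an edge, so its treewidth is at least 1. Therefore the treewidth is 1.

Treewidth 1.
One optimal decomposition is:
Bags: B1 = {2, 4}  B2 = {2, 3}  B3 = {2, 7}  B4 = {0, 4}  B5 = {4, 5}  B6 = {6, 7}  B7 = {1, 7}
Tree: B1–B2, B2–B3, B1–B4, B4–B5, B3–B6, B6–B7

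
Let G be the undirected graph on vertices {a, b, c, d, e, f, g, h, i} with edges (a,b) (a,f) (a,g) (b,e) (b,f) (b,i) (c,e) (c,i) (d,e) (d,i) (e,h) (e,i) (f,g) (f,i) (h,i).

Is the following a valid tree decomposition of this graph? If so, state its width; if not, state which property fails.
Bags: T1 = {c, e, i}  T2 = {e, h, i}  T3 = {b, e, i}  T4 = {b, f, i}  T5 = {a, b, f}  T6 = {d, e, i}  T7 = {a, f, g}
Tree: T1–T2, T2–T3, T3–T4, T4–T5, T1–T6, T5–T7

Checking the three conditions: (i) the bags cover all of {a, b, c, d, e, f, g, h, i}; (ii) for each edge, some bag contains both endpoints; (iii) the bags containing any fixed vertex form a subtree. All hold, so the decomposition is valid with width 3 − 1 = 2.

Yes; width 2.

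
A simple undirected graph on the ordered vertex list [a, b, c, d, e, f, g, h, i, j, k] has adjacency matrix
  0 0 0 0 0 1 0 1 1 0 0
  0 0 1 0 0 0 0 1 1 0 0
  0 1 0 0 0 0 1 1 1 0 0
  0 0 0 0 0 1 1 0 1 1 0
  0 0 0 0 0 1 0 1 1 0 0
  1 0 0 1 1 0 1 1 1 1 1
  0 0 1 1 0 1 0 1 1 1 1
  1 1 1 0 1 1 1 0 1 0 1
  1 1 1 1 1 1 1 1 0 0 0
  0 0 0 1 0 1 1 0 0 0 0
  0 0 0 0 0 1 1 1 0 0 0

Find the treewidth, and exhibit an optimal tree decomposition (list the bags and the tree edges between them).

Every bag has size at most 4, so the width is 4 − 1 = 3 and tw(G) ≤ 3. On the other hand G contains the 4-clique {c, g, h, i}. A clique must lie in a single bag of any decomposition, so no decomposition can have width below 3. The upper and lower bounds meet at 3, so that is the treewidth.

Treewidth 3.
One optimal decomposition is:
Bags: B1 = {e, f, h, i}  B2 = {f, g, h, i}  B3 = {d, f, g, i}  B4 = {c, g, h, i}  B5 = {f, g, h, k}  B6 = {d, f, g, j}  B7 = {b, c, h, i}  B8 = {a, f, h, i}
Tree: B1–B2, B2–B3, B2–B4, B2–B5, B3–B6, B4–B7, B2–B8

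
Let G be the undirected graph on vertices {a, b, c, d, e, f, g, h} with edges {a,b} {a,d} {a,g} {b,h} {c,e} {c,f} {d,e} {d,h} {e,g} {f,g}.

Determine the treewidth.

2

A width-2 tree decomposition is:
Bags: B1 = {b, d, h}  B2 = {a, b, d}  B3 = {a, d, e}  B4 = {a, e, g}  B5 = {c, e, g}  B6 = {c, f, g}
Tree: B1–B2, B2–B3, B3–B4, B4–B5, B5–B6
Every bag has size at most 3, so the width is 3 − 1 = 2 and tw(G) ≤ 2. For the lower bound, G contains the cycle h–b–a–d–h, so G is not a forest; only forests have treewidth ≤ 1, hence tw(G) ≥ 2. The upper and lower bounds meet at 2, so that is the treewidth.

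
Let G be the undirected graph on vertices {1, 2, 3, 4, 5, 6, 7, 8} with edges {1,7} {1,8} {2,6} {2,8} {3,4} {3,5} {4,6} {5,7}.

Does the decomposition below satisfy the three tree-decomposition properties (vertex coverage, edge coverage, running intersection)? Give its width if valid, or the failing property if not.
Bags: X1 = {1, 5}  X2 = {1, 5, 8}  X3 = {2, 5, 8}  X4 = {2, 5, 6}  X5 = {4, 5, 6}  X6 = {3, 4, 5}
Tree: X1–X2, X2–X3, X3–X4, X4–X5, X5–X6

No — vertex 7 appears in no bag.

A tree decomposition must satisfy three properties: every vertex lies in some bag; for every edge, both endpoints lie together in some bag; and for every vertex, the bags containing it form a connected subtree. Here vertex 7 appears in no bag, so the decomposition is invalid.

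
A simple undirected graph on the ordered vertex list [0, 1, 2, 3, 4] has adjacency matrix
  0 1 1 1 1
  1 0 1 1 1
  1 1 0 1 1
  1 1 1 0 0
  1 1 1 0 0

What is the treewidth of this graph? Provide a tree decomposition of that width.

The largest bag has 4 vertices, giving width 3; this decomposition certifies tw(G) ≤ 3. On the other hand G contains the 4-clique {0, 1, 2, 3}. A clique must lie in a single bag of any decomposition, so no decomposition can have width below 3. Combining the bounds, tw(G) = 3.

Treewidth 3.
Bags: B1 = {0, 1, 2, 4}  B2 = {0, 1, 2, 3}
Tree: B1–B2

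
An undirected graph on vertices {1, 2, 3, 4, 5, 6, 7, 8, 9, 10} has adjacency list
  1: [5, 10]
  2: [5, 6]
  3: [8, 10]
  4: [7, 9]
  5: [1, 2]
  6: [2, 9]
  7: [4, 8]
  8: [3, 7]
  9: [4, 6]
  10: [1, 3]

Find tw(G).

2

A width-2 tree decomposition is:
Bags: B1 = {1, 2, 5}  B2 = {1, 2, 10}  B3 = {2, 3, 10}  B4 = {2, 3, 8}  B5 = {2, 7, 8}  B6 = {2, 4, 7}  B7 = {2, 4, 9}  B8 = {2, 6, 9}
Tree: B1–B2, B2–B3, B3–B4, B4–B5, B5–B6, B6–B7, B7–B8
The largest bag has 3 vertices, giving width 2; this decomposition certifies tw(G) ≤ 2. Since 2–5–1–10–3–8–7–4–9–6–2 is a cycle in G, G is not acyclic. Forests are exactly the graphs of treewidth ≤ 1, so tw(G) ≥ 2. The upper and lower bounds meet at 2, so that is the treewidth.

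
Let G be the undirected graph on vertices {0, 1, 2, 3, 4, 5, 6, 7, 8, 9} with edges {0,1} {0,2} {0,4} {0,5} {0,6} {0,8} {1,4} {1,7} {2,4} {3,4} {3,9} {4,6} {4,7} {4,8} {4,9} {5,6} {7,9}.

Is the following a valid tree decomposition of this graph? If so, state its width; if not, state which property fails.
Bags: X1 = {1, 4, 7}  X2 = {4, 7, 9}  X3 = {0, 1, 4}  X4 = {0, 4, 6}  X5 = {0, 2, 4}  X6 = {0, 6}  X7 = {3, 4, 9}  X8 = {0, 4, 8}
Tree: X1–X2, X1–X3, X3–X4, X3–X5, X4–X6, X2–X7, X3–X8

A tree decomposition must satisfy three properties: every vertex lies in some bag; for every edge, both endpoints lie together in some bag; and for every vertex, the bags containing it form a connected subtree. Here vertex 5 appears in no bag, so the decomposition is invalid.

No — vertex 5 appears in no bag.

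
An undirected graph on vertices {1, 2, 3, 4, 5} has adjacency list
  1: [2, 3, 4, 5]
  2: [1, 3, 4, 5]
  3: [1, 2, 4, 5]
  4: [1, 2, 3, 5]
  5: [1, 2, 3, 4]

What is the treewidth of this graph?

A width-4 tree decomposition is:
Bags: B1 = {1, 2, 3, 4, 5}
Tree: (single bag)
A single bag containing all 5 vertices is trivially a valid decomposition of width 4. On the other hand G contains the 5-clique {1, 2, 3, 4, 5}. A clique must lie in a single bag of any decomposition, so no decomposition can have width below 4. Combining the bounds, tw(G) = 4.

4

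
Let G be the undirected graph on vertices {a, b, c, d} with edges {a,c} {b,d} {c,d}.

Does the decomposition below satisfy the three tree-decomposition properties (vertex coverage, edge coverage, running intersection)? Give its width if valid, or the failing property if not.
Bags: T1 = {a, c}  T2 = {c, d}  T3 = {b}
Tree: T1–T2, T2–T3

A tree decomposition must satisfy three properties: every vertex lies in some bag; for every edge, both endpoints lie together in some bag; and for every vertex, the bags containing it form a connected subtree. Here edge (d,b) lies in no bag, so the decomposition is invalid.

No — edge (d,b) lies in no bag.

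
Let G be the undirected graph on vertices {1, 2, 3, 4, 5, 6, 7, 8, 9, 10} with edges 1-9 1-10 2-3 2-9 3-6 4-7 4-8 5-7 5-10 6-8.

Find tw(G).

2

A width-2 tree decomposition is:
Bags: B1 = {4, 6, 8}  B2 = {3, 4, 6}  B3 = {2, 3, 4}  B4 = {2, 4, 9}  B5 = {1, 4, 9}  B6 = {1, 4, 10}  B7 = {4, 5, 10}  B8 = {4, 5, 7}
Tree: B1–B2, B2–B3, B3–B4, B4–B5, B5–B6, B6–B7, B7–B8
The largest bag has 3 vertices, giving width 2; this decomposition certifies tw(G) ≤ 2. The edges 4–8–6–3–2–9–1–10–5–7–4 form a cycle, so G is not a tree and its treewidth is at least 2. Hence tw(G) = 2 exactly.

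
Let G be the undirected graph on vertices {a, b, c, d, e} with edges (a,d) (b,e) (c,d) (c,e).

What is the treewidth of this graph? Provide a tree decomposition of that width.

Treewidth 1.
One such decomposition:
Bags: B1 = {a, d}  B2 = {c, d}  B3 = {c, e}  B4 = {b, e}
Tree: B1–B2, B2–B3, B3–B4

Every bag has size at most 2, so the width is 2 − 1 = 1 and tw(G) ≤ 1. G has an edge, so its treewidth is at least 1. Therefore the treewidth is 1.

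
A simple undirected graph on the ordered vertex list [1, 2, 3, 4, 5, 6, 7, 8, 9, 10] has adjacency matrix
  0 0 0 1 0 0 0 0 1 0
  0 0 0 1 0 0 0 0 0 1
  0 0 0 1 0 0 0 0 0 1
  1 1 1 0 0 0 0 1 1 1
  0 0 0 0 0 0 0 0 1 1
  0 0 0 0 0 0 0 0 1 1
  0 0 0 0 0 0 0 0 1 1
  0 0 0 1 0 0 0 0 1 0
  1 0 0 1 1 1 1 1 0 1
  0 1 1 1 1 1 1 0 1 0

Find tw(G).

2

A width-2 tree decomposition is:
Bags: B1 = {1, 4, 9}  B2 = {4, 8, 9}  B3 = {4, 9, 10}  B4 = {7, 9, 10}  B5 = {3, 4, 10}  B6 = {2, 4, 10}  B7 = {5, 9, 10}  B8 = {6, 9, 10}
Tree: B1–B2, B2–B3, B3–B4, B3–B5, B3–B6, B4–B7, B7–B8
Each bag holds 3 vertices, so the decomposition has width 2, which upper-bounds the treewidth. For the lower bound, the 3 vertices {4, 8, 9} are pairwise adjacent, and any tree decomposition puts a clique entirely inside one bag — forcing width ≥ 2. The upper and lower bounds meet at 2, so that is the treewidth.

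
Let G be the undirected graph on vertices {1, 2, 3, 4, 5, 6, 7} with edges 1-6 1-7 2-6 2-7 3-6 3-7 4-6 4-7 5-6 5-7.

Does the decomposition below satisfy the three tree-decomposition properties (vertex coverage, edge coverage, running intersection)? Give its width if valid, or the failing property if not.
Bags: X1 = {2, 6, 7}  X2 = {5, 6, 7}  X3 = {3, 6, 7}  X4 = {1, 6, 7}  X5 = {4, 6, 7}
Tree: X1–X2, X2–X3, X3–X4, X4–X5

Vertex coverage: the bags together contain {1, 2, 3, 4, 5, 6, 7}, the full vertex set. Edge coverage: each edge of G has both endpoints in at least one bag. Running intersection: for every vertex, the bags containing it form a connected subtree. All three properties hold, so this is a valid tree decomposition of width max|bag| − 1 = 2, and hence tw(G) ≤ 2.

Yes; width 2.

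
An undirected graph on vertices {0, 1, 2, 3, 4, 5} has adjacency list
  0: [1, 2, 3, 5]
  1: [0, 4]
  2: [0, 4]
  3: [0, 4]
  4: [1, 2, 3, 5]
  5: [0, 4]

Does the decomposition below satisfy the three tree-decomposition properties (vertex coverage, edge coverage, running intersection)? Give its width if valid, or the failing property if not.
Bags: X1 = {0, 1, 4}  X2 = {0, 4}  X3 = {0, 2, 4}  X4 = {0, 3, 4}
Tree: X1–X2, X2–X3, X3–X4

No — vertex 5 appears in no bag.

A tree decomposition must satisfy three properties: every vertex lies in some bag; for every edge, both endpoints lie together in some bag; and for every vertex, the bags containing it form a connected subtree. Here vertex 5 appears in no bag, so the decomposition is invalid.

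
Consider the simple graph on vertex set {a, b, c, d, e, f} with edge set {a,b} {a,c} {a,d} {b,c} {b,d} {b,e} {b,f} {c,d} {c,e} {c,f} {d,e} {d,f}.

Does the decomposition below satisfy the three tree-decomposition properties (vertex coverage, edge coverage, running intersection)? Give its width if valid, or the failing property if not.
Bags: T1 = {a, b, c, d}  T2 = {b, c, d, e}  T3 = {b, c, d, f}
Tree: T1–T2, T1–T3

Yes; width 3.

Vertex coverage: the bags together contain {a, b, c, d, e, f}, the full vertex set. Edge coverage: each edge of G has both endpoints in at least one bag. Running intersection: for every vertex, the bags containing it form a connected subtree. All three properties hold, so this is a valid tree decomposition of width max|bag| − 1 = 3, and hence tw(G) ≤ 3.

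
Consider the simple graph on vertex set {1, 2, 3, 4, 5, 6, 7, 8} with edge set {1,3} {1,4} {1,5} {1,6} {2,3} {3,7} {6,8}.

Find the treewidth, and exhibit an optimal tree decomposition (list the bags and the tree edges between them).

Every bag has size at most 2, so the width is 2 − 1 = 1 and tw(G) ≤ 1. Any graph with an edge has treewidth ≥ 1, and G has the edge 8–6. Combining the bounds, tw(G) = 1.

Treewidth 1.
Bags: B1 = {6, 8}  B2 = {1, 6}  B3 = {1, 3}  B4 = {2, 3}  B5 = {3, 7}  B6 = {1, 4}  B7 = {1, 5}
Tree: B1–B2, B2–B3, B3–B4, B3–B5, B3–B6, B2–B7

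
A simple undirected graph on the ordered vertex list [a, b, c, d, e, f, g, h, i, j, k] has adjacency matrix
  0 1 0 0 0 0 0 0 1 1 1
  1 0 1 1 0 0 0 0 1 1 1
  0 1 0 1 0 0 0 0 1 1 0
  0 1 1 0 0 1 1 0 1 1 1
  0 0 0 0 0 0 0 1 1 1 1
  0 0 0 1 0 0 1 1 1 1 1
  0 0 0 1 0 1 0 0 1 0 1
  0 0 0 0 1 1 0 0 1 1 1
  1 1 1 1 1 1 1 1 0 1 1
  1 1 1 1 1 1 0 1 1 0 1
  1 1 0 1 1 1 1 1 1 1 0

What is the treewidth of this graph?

4

A width-4 tree decomposition is:
Bags: B1 = {d, f, i, j, k}  B2 = {f, h, i, j, k}  B3 = {b, d, i, j, k}  B4 = {a, b, i, j, k}  B5 = {e, h, i, j, k}  B6 = {d, f, g, i, k}  B7 = {b, c, d, i, j}
Tree: B1–B2, B1–B3, B3–B4, B2–B5, B1–B6, B3–B7
Each bag holds 5 vertices, so the decomposition has width 4, which upper-bounds the treewidth. For the lower bound, the 5 vertices {b, c, d, i, j} are pairwise adjacent, and any tree decomposition puts a clique entirely inside one bag — forcing width ≥ 4. Combining the bounds, tw(G) = 4.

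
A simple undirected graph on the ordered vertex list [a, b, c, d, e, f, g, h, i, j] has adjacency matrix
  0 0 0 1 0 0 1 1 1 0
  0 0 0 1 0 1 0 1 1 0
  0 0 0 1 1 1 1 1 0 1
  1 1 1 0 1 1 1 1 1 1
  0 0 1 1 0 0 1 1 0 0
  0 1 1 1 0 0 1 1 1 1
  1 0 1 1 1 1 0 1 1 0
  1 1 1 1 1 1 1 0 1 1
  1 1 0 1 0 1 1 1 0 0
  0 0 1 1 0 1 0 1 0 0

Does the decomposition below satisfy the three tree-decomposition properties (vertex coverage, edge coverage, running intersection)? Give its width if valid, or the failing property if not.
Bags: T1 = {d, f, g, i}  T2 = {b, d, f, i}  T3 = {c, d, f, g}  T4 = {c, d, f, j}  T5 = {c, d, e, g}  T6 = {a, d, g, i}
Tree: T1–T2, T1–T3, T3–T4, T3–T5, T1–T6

No — vertex h appears in no bag.

A tree decomposition must satisfy three properties: every vertex lies in some bag; for every edge, both endpoints lie together in some bag; and for every vertex, the bags containing it form a connected subtree. Here vertex h appears in no bag, so the decomposition is invalid.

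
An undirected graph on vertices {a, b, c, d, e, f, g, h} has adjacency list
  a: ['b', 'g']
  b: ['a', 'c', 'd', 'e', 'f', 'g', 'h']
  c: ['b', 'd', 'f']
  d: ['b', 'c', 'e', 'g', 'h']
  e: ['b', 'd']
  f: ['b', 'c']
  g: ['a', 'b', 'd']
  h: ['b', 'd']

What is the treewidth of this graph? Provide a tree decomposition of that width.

Treewidth 2.
One such decomposition:
Bags: B1 = {b, c, f}  B2 = {b, c, d}  B3 = {b, d, h}  B4 = {b, d, g}  B5 = {b, d, e}  B6 = {a, b, g}
Tree: B1–B2, B2–B3, B2–B4, B3–B5, B4–B6

Each bag holds 3 vertices, so the decomposition has width 2, which upper-bounds the treewidth. Conversely, {b, d, g} is a clique of size 3, and the vertices of any clique must share a bag in every tree decomposition; so some bag has ≥ 3 vertices and tw(G) ≥ 2. The upper and lower bounds meet at 2, so that is the treewidth.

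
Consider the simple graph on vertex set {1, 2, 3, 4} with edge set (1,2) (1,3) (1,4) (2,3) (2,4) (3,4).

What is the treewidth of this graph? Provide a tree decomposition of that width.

Treewidth 3.
Bags: B1 = {1, 2, 3, 4}
Tree: (single bag)

A single bag containing all 4 vertices is trivially a valid decomposition of width 3. Conversely, {1, 2, 3, 4} is a clique of size 4, and the vertices of any clique must share a bag in every tree decomposition; so some bag has ≥ 4 vertices and tw(G) ≥ 3. Hence tw(G) = 3 exactly.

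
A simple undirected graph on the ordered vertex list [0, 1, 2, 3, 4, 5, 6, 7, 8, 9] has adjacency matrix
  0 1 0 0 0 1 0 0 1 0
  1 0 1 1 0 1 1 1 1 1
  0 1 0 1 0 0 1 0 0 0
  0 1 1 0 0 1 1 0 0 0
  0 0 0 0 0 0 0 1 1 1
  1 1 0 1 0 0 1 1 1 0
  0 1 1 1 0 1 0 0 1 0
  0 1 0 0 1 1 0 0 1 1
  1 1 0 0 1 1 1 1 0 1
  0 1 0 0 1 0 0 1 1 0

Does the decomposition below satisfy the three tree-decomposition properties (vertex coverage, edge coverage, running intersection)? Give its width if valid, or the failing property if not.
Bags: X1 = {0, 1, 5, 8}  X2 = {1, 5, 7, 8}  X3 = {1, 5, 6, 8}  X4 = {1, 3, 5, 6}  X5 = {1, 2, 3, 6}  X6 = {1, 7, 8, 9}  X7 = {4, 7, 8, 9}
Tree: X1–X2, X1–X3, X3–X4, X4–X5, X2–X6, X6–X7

Vertex coverage: the bags together contain {0, 1, 2, 3, 4, 5, 6, 7, 8, 9}, the full vertex set. Edge coverage: each edge of G has both endpoints in at least one bag. Running intersection: for every vertex, the bags containing it form a connected subtree. All three properties hold, so this is a valid tree decomposition of width max|bag| − 1 = 3, and hence tw(G) ≤ 3.

Yes; width 3.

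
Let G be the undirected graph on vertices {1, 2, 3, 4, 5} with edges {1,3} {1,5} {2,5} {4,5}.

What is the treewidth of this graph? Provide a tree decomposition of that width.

Treewidth 1.
One optimal decomposition is:
Bags: B1 = {1, 3}  B2 = {1, 5}  B3 = {2, 5}  B4 = {4, 5}
Tree: B1–B2, B2–B3, B3–B4

Each bag holds 2 vertices, so the decomposition has width 1, which upper-bounds the treewidth. Any graph with an edge has treewidth ≥ 1, and G has the edge 1–3. Combining the bounds, tw(G) = 1.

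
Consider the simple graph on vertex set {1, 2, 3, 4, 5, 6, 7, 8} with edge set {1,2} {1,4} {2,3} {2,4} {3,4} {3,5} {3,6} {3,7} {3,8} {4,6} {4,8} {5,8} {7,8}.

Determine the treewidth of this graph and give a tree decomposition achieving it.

Treewidth 2.
One optimal decomposition is:
Bags: B1 = {2, 3, 4}  B2 = {3, 4, 8}  B3 = {3, 5, 8}  B4 = {3, 7, 8}  B5 = {3, 4, 6}  B6 = {1, 2, 4}
Tree: B1–B2, B2–B3, B2–B4, B2–B5, B1–B6

The largest bag has 3 vertices, giving width 2; this decomposition certifies tw(G) ≤ 2. On the other hand G contains the 3-clique {1, 2, 4}. A clique must lie in a single bag of any decomposition, so no decomposition can have width below 2. Therefore the treewidth is 2.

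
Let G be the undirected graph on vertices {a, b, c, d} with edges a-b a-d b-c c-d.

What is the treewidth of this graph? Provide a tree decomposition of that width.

Treewidth 2.
Bags: B1 = {a, b, d}  B2 = {b, c, d}
Tree: B1–B2

The largest bag has 3 vertices, giving width 2; this decomposition certifies tw(G) ≤ 2. For the lower bound, G contains the cycle d–a–b–c–d, so G is not a forest; only forests have treewidth ≤ 1, hence tw(G) ≥ 2. The upper and lower bounds meet at 2, so that is the treewidth.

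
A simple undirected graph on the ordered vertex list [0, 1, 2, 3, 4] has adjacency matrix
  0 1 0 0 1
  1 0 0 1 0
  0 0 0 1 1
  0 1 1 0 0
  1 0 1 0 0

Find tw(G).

A width-2 tree decomposition is:
Bags: B1 = {1, 2, 3}  B2 = {1, 2, 4}  B3 = {0, 1, 4}
Tree: B1–B2, B2–B3
Each bag holds 3 vertices, so the decomposition has width 2, which upper-bounds the treewidth. For the lower bound, G contains the cycle 1–3–2–4–0–1, so G is not a forest; only forests have treewidth ≤ 1, hence tw(G) ≥ 2. Combining the bounds, tw(G) = 2.

2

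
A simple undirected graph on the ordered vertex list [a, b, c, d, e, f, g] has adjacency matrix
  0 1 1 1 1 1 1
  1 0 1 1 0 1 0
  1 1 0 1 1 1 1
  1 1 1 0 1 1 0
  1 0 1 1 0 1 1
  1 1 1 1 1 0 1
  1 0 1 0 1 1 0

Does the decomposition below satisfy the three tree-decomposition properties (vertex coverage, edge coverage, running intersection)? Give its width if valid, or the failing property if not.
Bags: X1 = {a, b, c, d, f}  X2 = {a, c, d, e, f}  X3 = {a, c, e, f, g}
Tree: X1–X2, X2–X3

Yes; width 4.

Vertex coverage: the bags together contain {a, b, c, d, e, f, g}, the full vertex set. Edge coverage: each edge of G has both endpoints in at least one bag. Running intersection: for every vertex, the bags containing it form a connected subtree. All three properties hold, so this is a valid tree decomposition of width max|bag| − 1 = 4, and hence tw(G) ≤ 4.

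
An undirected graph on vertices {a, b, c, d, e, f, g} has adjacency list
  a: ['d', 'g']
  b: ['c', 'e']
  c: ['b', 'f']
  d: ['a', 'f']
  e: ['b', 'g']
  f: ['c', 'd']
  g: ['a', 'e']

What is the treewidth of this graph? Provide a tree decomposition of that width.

Treewidth 2.
One such decomposition:
Bags: B1 = {b, e, g}  B2 = {a, b, g}  B3 = {a, b, d}  B4 = {b, d, f}  B5 = {b, c, f}
Tree: B1–B2, B2–B3, B3–B4, B4–B5

The largest bag has 3 vertices, giving width 2; this decomposition certifies tw(G) ≤ 2. The edges b–e–g–a–d–f–c–b form a cycle, so G is not a tree and its treewidth is at least 2. Hence tw(G) = 2 exactly.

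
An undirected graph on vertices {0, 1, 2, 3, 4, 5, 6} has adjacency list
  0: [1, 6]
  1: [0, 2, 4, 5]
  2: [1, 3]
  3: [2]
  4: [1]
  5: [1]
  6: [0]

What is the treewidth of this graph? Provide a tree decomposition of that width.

Each bag holds 2 vertices, so the decomposition has width 1, which upper-bounds the treewidth. G has an edge, so its treewidth is at least 1. Combining the bounds, tw(G) = 1.

Treewidth 1.
Bags: B1 = {1, 5}  B2 = {0, 1}  B3 = {0, 6}  B4 = {1, 4}  B5 = {1, 2}  B6 = {2, 3}
Tree: B1–B2, B2–B3, B2–B4, B4–B5, B5–B6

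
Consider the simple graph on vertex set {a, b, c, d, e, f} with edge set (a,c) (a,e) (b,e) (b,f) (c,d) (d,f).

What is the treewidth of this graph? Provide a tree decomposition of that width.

Treewidth 2.
Bags: B1 = {b, e, f}  B2 = {a, e, f}  B3 = {a, c, f}  B4 = {c, d, f}
Tree: B1–B2, B2–B3, B3–B4

Every bag has size at most 3, so the width is 3 − 1 = 2 and tw(G) ≤ 2. Since f–b–e–a–c–d–f is a cycle in G, G is not acyclic. Forests are exactly the graphs of treewidth ≤ 1, so tw(G) ≥ 2. The upper and lower bounds meet at 2, so that is the treewidth.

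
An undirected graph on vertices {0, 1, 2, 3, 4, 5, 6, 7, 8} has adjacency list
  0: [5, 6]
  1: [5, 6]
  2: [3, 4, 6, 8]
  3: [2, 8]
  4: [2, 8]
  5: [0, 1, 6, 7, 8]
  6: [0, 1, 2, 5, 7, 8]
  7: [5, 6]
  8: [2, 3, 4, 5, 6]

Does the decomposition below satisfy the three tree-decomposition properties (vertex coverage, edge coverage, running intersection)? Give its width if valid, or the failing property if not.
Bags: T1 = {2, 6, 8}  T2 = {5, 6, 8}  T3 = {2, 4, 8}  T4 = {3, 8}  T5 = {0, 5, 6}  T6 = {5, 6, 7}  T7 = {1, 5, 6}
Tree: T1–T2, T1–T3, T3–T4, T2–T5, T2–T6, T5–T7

No — edge (2,3) lies in no bag.

A tree decomposition must satisfy three properties: every vertex lies in some bag; for every edge, both endpoints lie together in some bag; and for every vertex, the bags containing it form a connected subtree. Here edge (2,3) lies in no bag, so the decomposition is invalid.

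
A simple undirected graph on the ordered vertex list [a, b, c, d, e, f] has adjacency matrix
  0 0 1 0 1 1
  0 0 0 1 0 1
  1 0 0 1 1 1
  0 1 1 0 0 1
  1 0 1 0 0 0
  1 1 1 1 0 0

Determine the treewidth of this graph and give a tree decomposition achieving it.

Every bag has size at most 3, so the width is 3 − 1 = 2 and tw(G) ≤ 2. Conversely, {c, d, f} is a clique of size 3, and the vertices of any clique must share a bag in every tree decomposition; so some bag has ≥ 3 vertices and tw(G) ≥ 2. Hence tw(G) = 2 exactly.

Treewidth 2.
One such decomposition:
Bags: B1 = {a, c, e}  B2 = {a, c, f}  B3 = {c, d, f}  B4 = {b, d, f}
Tree: B1–B2, B2–B3, B3–B4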